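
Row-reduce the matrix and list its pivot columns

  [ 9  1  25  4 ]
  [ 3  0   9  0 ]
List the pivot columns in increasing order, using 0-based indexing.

Multiply R1 by 1/9.
  [ 1  1/9  25/9  4/9 ]
  [ 3    0     9    0 ]
Subtract 3 times R1 from R2.
  [ 1   1/9  25/9   4/9 ]
  [ 0  -1/3   2/3  -4/3 ]
Multiply R2 by -3.
  [ 1  1/9  25/9  4/9 ]
  [ 0    1    -2    4 ]
Subtract 1/9 times R2 from R1.
  [ 1  0   3  0 ]
  [ 0  1  -2  4 ]
Pivot columns are the columns containing a leading 1.

0, 1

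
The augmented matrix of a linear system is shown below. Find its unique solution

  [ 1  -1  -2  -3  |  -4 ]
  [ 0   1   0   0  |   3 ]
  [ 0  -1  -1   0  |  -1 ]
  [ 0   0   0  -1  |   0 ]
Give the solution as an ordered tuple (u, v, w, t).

(-5, 3, -2, 0)

ρ3 → ρ3 + ρ2
  [ 1  -1  -2  -3  |  -4 ]
  [ 0   1   0   0  |   3 ]
  [ 0   0  -1   0  |   2 ]
  [ 0   0   0  -1  |   0 ]
ρ3 → -1·ρ3
  [ 1  -1  -2  -3  |  -4 ]
  [ 0   1   0   0  |   3 ]
  [ 0   0   1   0  |  -2 ]
  [ 0   0   0  -1  |   0 ]
ρ4 → -1·ρ4
  [ 1  -1  -2  -3  |  -4 ]
  [ 0   1   0   0  |   3 ]
  [ 0   0   1   0  |  -2 ]
  [ 0   0   0   1  |   0 ]
ρ1 → ρ1 + 3·ρ4
  [ 1  -1  -2  0  |  -4 ]
  [ 0   1   0  0  |   3 ]
  [ 0   0   1  0  |  -2 ]
  [ 0   0   0  1  |   0 ]
ρ1 → ρ1 + 2·ρ3
  [ 1  -1  0  0  |  -8 ]
  [ 0   1  0  0  |   3 ]
  [ 0   0  1  0  |  -2 ]
  [ 0   0  0  1  |   0 ]
ρ1 → ρ1 + ρ2
  [ 1  0  0  0  |  -5 ]
  [ 0  1  0  0  |   3 ]
  [ 0  0  1  0  |  -2 ]
  [ 0  0  0  1  |   0 ]
Reading off the last column: u = -5, v = 3, w = -2, t = 0.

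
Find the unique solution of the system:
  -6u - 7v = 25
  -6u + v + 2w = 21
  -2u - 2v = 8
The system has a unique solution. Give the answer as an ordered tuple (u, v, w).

(-3, -1, 2)

Form the augmented matrix and row-reduce:
  [ -6  -7  0  |  25 ]
  [ -6   1  2  |  21 ]
  [ -2  -2  0  |   8 ]
R1 -> -1/6·R1
  [  1  7/6  0  |  -25/6 ]
  [ -6    1  2  |     21 ]
  [ -2   -2  0  |      8 ]
R2 -> R2 + 6·R1
  [  1  7/6  0  |  -25/6 ]
  [  0    8  2  |     -4 ]
  [ -2   -2  0  |      8 ]
R3 -> R3 + 2·R1
  [ 1  7/6  0  |  -25/6 ]
  [ 0    8  2  |     -4 ]
  [ 0  1/3  0  |   -1/3 ]
R2 -> 1/8·R2
  [ 1  7/6    0  |  -25/6 ]
  [ 0    1  1/4  |   -1/2 ]
  [ 0  1/3    0  |   -1/3 ]
R3 -> R3 − 1/3·R2
  [ 1  7/6      0  |  -25/6 ]
  [ 0    1    1/4  |   -1/2 ]
  [ 0    0  -1/12  |   -1/6 ]
R3 -> -12·R3
  [ 1  7/6    0  |  -25/6 ]
  [ 0    1  1/4  |   -1/2 ]
  [ 0    0    1  |      2 ]
R2 -> R2 − 1/4·R3
  [ 1  7/6  0  |  -25/6 ]
  [ 0    1  0  |     -1 ]
  [ 0    0  1  |      2 ]
R1 -> R1 − 7/6·R2
  [ 1  0  0  |  -3 ]
  [ 0  1  0  |  -1 ]
  [ 0  0  1  |   2 ]
Reading off the last column: u = -3, v = -1, w = 2.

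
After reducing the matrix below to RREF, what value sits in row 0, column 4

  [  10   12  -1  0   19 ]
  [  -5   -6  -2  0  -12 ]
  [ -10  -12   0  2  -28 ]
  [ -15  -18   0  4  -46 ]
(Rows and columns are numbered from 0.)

ρ1 -> 1/10·ρ1
  [   1  6/5  -1/10  0  19/10 ]
  [  -5   -6     -2  0    -12 ]
  [ -10  -12      0  2    -28 ]
  [ -15  -18      0  4    -46 ]
ρ2 -> ρ2 + 5·ρ1
  [   1  6/5  -1/10  0  19/10 ]
  [   0    0   -5/2  0   -5/2 ]
  [ -10  -12      0  2    -28 ]
  [ -15  -18      0  4    -46 ]
ρ3 -> ρ3 + 10·ρ1
  [   1  6/5  -1/10  0  19/10 ]
  [   0    0   -5/2  0   -5/2 ]
  [   0    0     -1  2     -9 ]
  [ -15  -18      0  4    -46 ]
ρ4 -> ρ4 + 15·ρ1
  [ 1  6/5  -1/10  0  19/10 ]
  [ 0    0   -5/2  0   -5/2 ]
  [ 0    0     -1  2     -9 ]
  [ 0    0   -3/2  4  -35/2 ]
ρ2 -> -2/5·ρ2
  [ 1  6/5  -1/10  0  19/10 ]
  [ 0    0      1  0      1 ]
  [ 0    0     -1  2     -9 ]
  [ 0    0   -3/2  4  -35/2 ]
ρ3 -> ρ3 + ρ2
  [ 1  6/5  -1/10  0  19/10 ]
  [ 0    0      1  0      1 ]
  [ 0    0      0  2     -8 ]
  [ 0    0   -3/2  4  -35/2 ]
ρ4 -> ρ4 + 3/2·ρ2
  [ 1  6/5  -1/10  0  19/10 ]
  [ 0    0      1  0      1 ]
  [ 0    0      0  2     -8 ]
  [ 0    0      0  4    -16 ]
ρ3 -> 1/2·ρ3
  [ 1  6/5  -1/10  0  19/10 ]
  [ 0    0      1  0      1 ]
  [ 0    0      0  1     -4 ]
  [ 0    0      0  4    -16 ]
ρ4 -> ρ4 − 4·ρ3
  [ 1  6/5  -1/10  0  19/10 ]
  [ 0    0      1  0      1 ]
  [ 0    0      0  1     -4 ]
  [ 0    0      0  0      0 ]
ρ1 -> ρ1 + 1/10·ρ2
  [ 1  6/5  0  0   2 ]
  [ 0    0  1  0   1 ]
  [ 0    0  0  1  -4 ]
  [ 0    0  0  0   0 ]

2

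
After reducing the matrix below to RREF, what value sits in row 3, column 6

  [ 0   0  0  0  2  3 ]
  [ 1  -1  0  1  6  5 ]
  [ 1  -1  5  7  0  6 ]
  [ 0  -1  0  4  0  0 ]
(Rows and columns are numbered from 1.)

2

ρ1 <=> ρ2
  [ 1  -1  0  1  6  5 ]
  [ 0   0  0  0  2  3 ]
  [ 1  -1  5  7  0  6 ]
  [ 0  -1  0  4  0  0 ]
ρ3 -> ρ3 − ρ1
  [ 1  -1  0  1   6  5 ]
  [ 0   0  0  0   2  3 ]
  [ 0   0  5  6  -6  1 ]
  [ 0  -1  0  4   0  0 ]
ρ2 <=> ρ4
  [ 1  -1  0  1   6  5 ]
  [ 0  -1  0  4   0  0 ]
  [ 0   0  5  6  -6  1 ]
  [ 0   0  0  0   2  3 ]
ρ2 -> -1·ρ2
  [ 1  -1  0   1   6  5 ]
  [ 0   1  0  -4   0  0 ]
  [ 0   0  5   6  -6  1 ]
  [ 0   0  0   0   2  3 ]
ρ3 -> 1/5·ρ3
  [ 1  -1  0    1     6    5 ]
  [ 0   1  0   -4     0    0 ]
  [ 0   0  1  6/5  -6/5  1/5 ]
  [ 0   0  0    0     2    3 ]
ρ4 -> 1/2·ρ4
  [ 1  -1  0    1     6    5 ]
  [ 0   1  0   -4     0    0 ]
  [ 0   0  1  6/5  -6/5  1/5 ]
  [ 0   0  0    0     1  3/2 ]
ρ3 -> ρ3 + 6/5·ρ4
  [ 1  -1  0    1  6    5 ]
  [ 0   1  0   -4  0    0 ]
  [ 0   0  1  6/5  0    2 ]
  [ 0   0  0    0  1  3/2 ]
ρ1 -> ρ1 − 6·ρ4
  [ 1  -1  0    1  0   -4 ]
  [ 0   1  0   -4  0    0 ]
  [ 0   0  1  6/5  0    2 ]
  [ 0   0  0    0  1  3/2 ]
ρ1 -> ρ1 + ρ2
  [ 1  0  0   -3  0   -4 ]
  [ 0  1  0   -4  0    0 ]
  [ 0  0  1  6/5  0    2 ]
  [ 0  0  0    0  1  3/2 ]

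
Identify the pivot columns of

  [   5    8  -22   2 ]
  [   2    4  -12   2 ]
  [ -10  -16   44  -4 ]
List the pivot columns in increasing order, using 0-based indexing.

0, 1

R1 -> 1/5·R1
  [   1  8/5  -22/5  2/5 ]
  [   2    4    -12    2 ]
  [ -10  -16     44   -4 ]
R2 -> R2 − 2·R1
  [   1  8/5  -22/5  2/5 ]
  [   0  4/5  -16/5  6/5 ]
  [ -10  -16     44   -4 ]
R3 -> R3 + 10·R1
  [ 1  8/5  -22/5  2/5 ]
  [ 0  4/5  -16/5  6/5 ]
  [ 0    0      0    0 ]
R2 -> 5/4·R2
  [ 1  8/5  -22/5  2/5 ]
  [ 0    1     -4  3/2 ]
  [ 0    0      0    0 ]
R1 -> R1 − 8/5·R2
  [ 1  0   2   -2 ]
  [ 0  1  -4  3/2 ]
  [ 0  0   0    0 ]
Pivot columns are the columns containing a leading 1.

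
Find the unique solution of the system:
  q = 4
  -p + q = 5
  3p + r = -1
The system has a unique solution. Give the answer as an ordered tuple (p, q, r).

(-1, 4, 2)

Form the augmented matrix and row-reduce:
  [  0  1  0  |   4 ]
  [ -1  1  0  |   5 ]
  [  3  0  1  |  -1 ]
ρ1 <=> ρ2
  [ -1  1  0  |   5 ]
  [  0  1  0  |   4 ]
  [  3  0  1  |  -1 ]
ρ1 := -1·ρ1
  [ 1  -1  0  |  -5 ]
  [ 0   1  0  |   4 ]
  [ 3   0  1  |  -1 ]
ρ3 := ρ3 − 3·ρ1
  [ 1  -1  0  |  -5 ]
  [ 0   1  0  |   4 ]
  [ 0   3  1  |  14 ]
ρ3 := ρ3 − 3·ρ2
  [ 1  -1  0  |  -5 ]
  [ 0   1  0  |   4 ]
  [ 0   0  1  |   2 ]
ρ1 := ρ1 + ρ2
  [ 1  0  0  |  -1 ]
  [ 0  1  0  |   4 ]
  [ 0  0  1  |   2 ]
Reading off the last column: p = -1, q = 4, r = 2.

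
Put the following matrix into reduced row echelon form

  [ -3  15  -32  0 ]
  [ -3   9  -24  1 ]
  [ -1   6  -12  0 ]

[[1, 0, 4, 0], [0, 1, -4/3, 0], [0, 0, 0, 1]]

Multiply R1 by -1/3.
Add 3 times R1 to R2.
Add R1 to R3.
Multiply R2 by -1/6.
Subtract R2 from R3.
Multiply R3 by 6.
Add 1/6 times R3 to R2.
Add 5 times R2 to R1.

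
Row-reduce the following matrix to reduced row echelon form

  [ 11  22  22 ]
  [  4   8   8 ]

ρ1 := 1/11·ρ1
  [ 1  2  2 ]
  [ 4  8  8 ]
ρ2 := ρ2 − 4·ρ1
  [ 1  2  2 ]
  [ 0  0  0 ]

[[1, 2, 2], [0, 0, 0]]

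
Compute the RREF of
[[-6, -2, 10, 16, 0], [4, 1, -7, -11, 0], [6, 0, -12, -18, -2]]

R1 -> -1/6·R1
  [ 1  1/3  -5/3  -8/3   0 ]
  [ 4    1    -7   -11   0 ]
  [ 6    0   -12   -18  -2 ]
R2 -> R2 − 4·R1
  [ 1   1/3  -5/3  -8/3   0 ]
  [ 0  -1/3  -1/3  -1/3   0 ]
  [ 6     0   -12   -18  -2 ]
R3 -> R3 − 6·R1
  [ 1   1/3  -5/3  -8/3   0 ]
  [ 0  -1/3  -1/3  -1/3   0 ]
  [ 0    -2    -2    -2  -2 ]
R2 -> -3·R2
  [ 1  1/3  -5/3  -8/3   0 ]
  [ 0    1     1     1   0 ]
  [ 0   -2    -2    -2  -2 ]
R3 -> R3 + 2·R2
  [ 1  1/3  -5/3  -8/3   0 ]
  [ 0    1     1     1   0 ]
  [ 0    0     0     0  -2 ]
R3 -> -1/2·R3
  [ 1  1/3  -5/3  -8/3  0 ]
  [ 0    1     1     1  0 ]
  [ 0    0     0     0  1 ]
R1 -> R1 − 1/3·R2
  [ 1  0  -2  -3  0 ]
  [ 0  1   1   1  0 ]
  [ 0  0   0   0  1 ]

[[1, 0, -2, -3, 0], [0, 1, 1, 1, 0], [0, 0, 0, 0, 1]]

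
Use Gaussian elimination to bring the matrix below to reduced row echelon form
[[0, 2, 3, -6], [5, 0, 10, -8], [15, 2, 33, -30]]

r1 <-> r2
  [  5  0  10   -8 ]
  [  0  2   3   -6 ]
  [ 15  2  33  -30 ]
r1 ← 1/5·r1
  [  1  0   2  -8/5 ]
  [  0  2   3    -6 ]
  [ 15  2  33   -30 ]
r3 ← r3 − 15·r1
  [ 1  0  2  -8/5 ]
  [ 0  2  3    -6 ]
  [ 0  2  3    -6 ]
r2 ← 1/2·r2
  [ 1  0    2  -8/5 ]
  [ 0  1  3/2    -3 ]
  [ 0  2    3    -6 ]
r3 ← r3 − 2·r2
  [ 1  0    2  -8/5 ]
  [ 0  1  3/2    -3 ]
  [ 0  0    0     0 ]

[[1, 0, 2, -8/5], [0, 1, 3/2, -3], [0, 0, 0, 0]]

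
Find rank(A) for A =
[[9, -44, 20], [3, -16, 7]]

rank = 2

R1 := 1/9·R1
  [ 1  -44/9  20/9 ]
  [ 3    -16     7 ]
R2 := R2 − 3·R1
  [ 1  -44/9  20/9 ]
  [ 0   -4/3   1/3 ]
R2 := -3/4·R2
  [ 1  -44/9  20/9 ]
  [ 0      1  -1/4 ]
R1 := R1 + 44/9·R2
  [ 1  0     1 ]
  [ 0  1  -1/4 ]
The reduced form has 2 nonzero rows.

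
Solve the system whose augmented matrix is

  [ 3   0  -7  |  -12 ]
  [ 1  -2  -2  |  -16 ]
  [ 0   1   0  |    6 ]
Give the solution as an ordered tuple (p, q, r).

(-4, 6, 0)

R1 := 1/3·R1
  [ 1   0  -7/3  |   -4 ]
  [ 1  -2    -2  |  -16 ]
  [ 0   1     0  |    6 ]
R2 := R2 − R1
  [ 1   0  -7/3  |   -4 ]
  [ 0  -2   1/3  |  -12 ]
  [ 0   1     0  |    6 ]
R2 := -1/2·R2
  [ 1  0  -7/3  |  -4 ]
  [ 0  1  -1/6  |   6 ]
  [ 0  1     0  |   6 ]
R3 := R3 − R2
  [ 1  0  -7/3  |  -4 ]
  [ 0  1  -1/6  |   6 ]
  [ 0  0   1/6  |   0 ]
R3 := 6·R3
  [ 1  0  -7/3  |  -4 ]
  [ 0  1  -1/6  |   6 ]
  [ 0  0     1  |   0 ]
R2 := R2 + 1/6·R3
  [ 1  0  -7/3  |  -4 ]
  [ 0  1     0  |   6 ]
  [ 0  0     1  |   0 ]
R1 := R1 + 7/3·R3
  [ 1  0  0  |  -4 ]
  [ 0  1  0  |   6 ]
  [ 0  0  1  |   0 ]
Reading off the last column: p = -4, q = 6, r = 0.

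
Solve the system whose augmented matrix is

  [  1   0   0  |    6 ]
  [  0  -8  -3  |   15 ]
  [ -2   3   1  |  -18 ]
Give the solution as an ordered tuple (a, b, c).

(6, -3, 3)

Add 2 times R1 to R3.
  [ 1   0   0  |   6 ]
  [ 0  -8  -3  |  15 ]
  [ 0   3   1  |  -6 ]
Multiply R2 by -1/8.
  [ 1  0    0  |      6 ]
  [ 0  1  3/8  |  -15/8 ]
  [ 0  3    1  |     -6 ]
Subtract 3 times R2 from R3.
  [ 1  0     0  |      6 ]
  [ 0  1   3/8  |  -15/8 ]
  [ 0  0  -1/8  |   -3/8 ]
Multiply R3 by -8.
  [ 1  0    0  |      6 ]
  [ 0  1  3/8  |  -15/8 ]
  [ 0  0    1  |      3 ]
Subtract 3/8 times R3 from R2.
  [ 1  0  0  |   6 ]
  [ 0  1  0  |  -3 ]
  [ 0  0  1  |   3 ]
Reading off the last column: a = 6, b = -3, c = 3.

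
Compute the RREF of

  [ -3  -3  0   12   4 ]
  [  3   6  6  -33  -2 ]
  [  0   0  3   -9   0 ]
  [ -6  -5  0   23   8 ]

R1 ← -1/3·R1
  [  1   1  0   -4  -4/3 ]
  [  3   6  6  -33    -2 ]
  [  0   0  3   -9     0 ]
  [ -6  -5  0   23     8 ]
R2 ← R2 − 3·R1
  [  1   1  0   -4  -4/3 ]
  [  0   3  6  -21     2 ]
  [  0   0  3   -9     0 ]
  [ -6  -5  0   23     8 ]
R4 ← R4 + 6·R1
  [ 1  1  0   -4  -4/3 ]
  [ 0  3  6  -21     2 ]
  [ 0  0  3   -9     0 ]
  [ 0  1  0   -1     0 ]
R2 ← 1/3·R2
  [ 1  1  0  -4  -4/3 ]
  [ 0  1  2  -7   2/3 ]
  [ 0  0  3  -9     0 ]
  [ 0  1  0  -1     0 ]
R4 ← R4 − R2
  [ 1  1   0  -4  -4/3 ]
  [ 0  1   2  -7   2/3 ]
  [ 0  0   3  -9     0 ]
  [ 0  0  -2   6  -2/3 ]
R3 ← 1/3·R3
  [ 1  1   0  -4  -4/3 ]
  [ 0  1   2  -7   2/3 ]
  [ 0  0   1  -3     0 ]
  [ 0  0  -2   6  -2/3 ]
R4 ← R4 + 2·R3
  [ 1  1  0  -4  -4/3 ]
  [ 0  1  2  -7   2/3 ]
  [ 0  0  1  -3     0 ]
  [ 0  0  0   0  -2/3 ]
R4 ← -3/2·R4
  [ 1  1  0  -4  -4/3 ]
  [ 0  1  2  -7   2/3 ]
  [ 0  0  1  -3     0 ]
  [ 0  0  0   0     1 ]
R2 ← R2 − 2/3·R4
  [ 1  1  0  -4  -4/3 ]
  [ 0  1  2  -7     0 ]
  [ 0  0  1  -3     0 ]
  [ 0  0  0   0     1 ]
R1 ← R1 + 4/3·R4
  [ 1  1  0  -4  0 ]
  [ 0  1  2  -7  0 ]
  [ 0  0  1  -3  0 ]
  [ 0  0  0   0  1 ]
R2 ← R2 − 2·R3
  [ 1  1  0  -4  0 ]
  [ 0  1  0  -1  0 ]
  [ 0  0  1  -3  0 ]
  [ 0  0  0   0  1 ]
R1 ← R1 − R2
  [ 1  0  0  -3  0 ]
  [ 0  1  0  -1  0 ]
  [ 0  0  1  -3  0 ]
  [ 0  0  0   0  1 ]

[[1, 0, 0, -3, 0], [0, 1, 0, -1, 0], [0, 0, 1, -3, 0], [0, 0, 0, 0, 1]]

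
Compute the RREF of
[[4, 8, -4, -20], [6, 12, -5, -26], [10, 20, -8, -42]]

[[1, 2, 0, -1], [0, 0, 1, 4], [0, 0, 0, 0]]

Multiply r1 by 1/4.
Subtract 6 times r1 from r2.
Subtract 10 times r1 from r3.
Subtract 2 times r2 from r3.
Add r2 to r1.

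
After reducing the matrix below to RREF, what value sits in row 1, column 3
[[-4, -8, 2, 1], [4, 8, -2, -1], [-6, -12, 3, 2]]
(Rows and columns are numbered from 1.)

ρ1 → -1/4·ρ1
ρ2 → ρ2 − 4·ρ1
ρ3 → ρ3 + 6·ρ1
ρ2 ↔ ρ3
ρ2 → 2·ρ2
ρ1 → ρ1 + 1/4·ρ2

-1/2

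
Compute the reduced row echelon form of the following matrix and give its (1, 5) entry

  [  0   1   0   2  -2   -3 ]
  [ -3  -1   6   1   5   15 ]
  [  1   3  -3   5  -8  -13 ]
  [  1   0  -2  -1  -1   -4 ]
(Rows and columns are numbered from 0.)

-3

r1 ↔ r2
r1 → -1/3·r1
r3 → r3 − r1
r4 → r4 − r1
r3 → r3 − 8/3·r2
r4 → r4 + 1/3·r2
r3 → -1·r3
r1 → r1 + 2·r3
r1 → r1 − 1/3·r2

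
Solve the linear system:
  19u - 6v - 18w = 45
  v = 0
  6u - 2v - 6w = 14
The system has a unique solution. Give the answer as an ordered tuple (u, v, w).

(3, 0, 2/3)

Form the augmented matrix and row-reduce:
  [ 19  -6  -18  |  45 ]
  [  0   1    0  |   0 ]
  [  6  -2   -6  |  14 ]
Multiply r1 by 1/19.
Subtract 6 times r1 from r3.
Add 2/19 times r2 to r3.
Multiply r3 by -19/6.
Add 18/19 times r3 to r1.
Add 6/19 times r2 to r1.
Reading off the last column: u = 3, v = 0, w = 2/3.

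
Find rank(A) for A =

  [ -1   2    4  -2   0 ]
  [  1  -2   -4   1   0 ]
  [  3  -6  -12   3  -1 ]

rank = 3

R1 → -1·R1
R2 → R2 − R1
R3 → R3 − 3·R1
R2 → -1·R2
R3 → R3 + 3·R2
R3 → -1·R3
R1 → R1 − 2·R2
The reduced form has 3 nonzero rows.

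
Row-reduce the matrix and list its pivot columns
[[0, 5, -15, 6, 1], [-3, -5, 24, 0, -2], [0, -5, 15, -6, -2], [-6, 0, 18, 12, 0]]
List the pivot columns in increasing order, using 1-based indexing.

1, 2, 5

ρ1 <-> ρ2
  [ -3  -5   24   0  -2 ]
  [  0   5  -15   6   1 ]
  [  0  -5   15  -6  -2 ]
  [ -6   0   18  12   0 ]
ρ1 ← -1/3·ρ1
  [  1  5/3   -8   0  2/3 ]
  [  0    5  -15   6    1 ]
  [  0   -5   15  -6   -2 ]
  [ -6    0   18  12    0 ]
ρ4 ← ρ4 + 6·ρ1
  [ 1  5/3   -8   0  2/3 ]
  [ 0    5  -15   6    1 ]
  [ 0   -5   15  -6   -2 ]
  [ 0   10  -30  12    4 ]
ρ2 ← 1/5·ρ2
  [ 1  5/3   -8    0  2/3 ]
  [ 0    1   -3  6/5  1/5 ]
  [ 0   -5   15   -6   -2 ]
  [ 0   10  -30   12    4 ]
ρ3 ← ρ3 + 5·ρ2
  [ 1  5/3   -8    0  2/3 ]
  [ 0    1   -3  6/5  1/5 ]
  [ 0    0    0    0   -1 ]
  [ 0   10  -30   12    4 ]
ρ4 ← ρ4 − 10·ρ2
  [ 1  5/3  -8    0  2/3 ]
  [ 0    1  -3  6/5  1/5 ]
  [ 0    0   0    0   -1 ]
  [ 0    0   0    0    2 ]
ρ3 ← -1·ρ3
  [ 1  5/3  -8    0  2/3 ]
  [ 0    1  -3  6/5  1/5 ]
  [ 0    0   0    0    1 ]
  [ 0    0   0    0    2 ]
ρ4 ← ρ4 − 2·ρ3
  [ 1  5/3  -8    0  2/3 ]
  [ 0    1  -3  6/5  1/5 ]
  [ 0    0   0    0    1 ]
  [ 0    0   0    0    0 ]
ρ2 ← ρ2 − 1/5·ρ3
  [ 1  5/3  -8    0  2/3 ]
  [ 0    1  -3  6/5    0 ]
  [ 0    0   0    0    1 ]
  [ 0    0   0    0    0 ]
ρ1 ← ρ1 − 2/3·ρ3
  [ 1  5/3  -8    0  0 ]
  [ 0    1  -3  6/5  0 ]
  [ 0    0   0    0  1 ]
  [ 0    0   0    0  0 ]
ρ1 ← ρ1 − 5/3·ρ2
  [ 1  0  -3   -2  0 ]
  [ 0  1  -3  6/5  0 ]
  [ 0  0   0    0  1 ]
  [ 0  0   0    0  0 ]
Pivot columns are the columns containing a leading 1.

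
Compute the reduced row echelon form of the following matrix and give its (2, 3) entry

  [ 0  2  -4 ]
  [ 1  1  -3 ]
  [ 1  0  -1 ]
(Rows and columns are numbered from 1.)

ρ1 ↔ ρ2
  [ 1  1  -3 ]
  [ 0  2  -4 ]
  [ 1  0  -1 ]
ρ3 := ρ3 − ρ1
  [ 1   1  -3 ]
  [ 0   2  -4 ]
  [ 0  -1   2 ]
ρ2 := 1/2·ρ2
  [ 1   1  -3 ]
  [ 0   1  -2 ]
  [ 0  -1   2 ]
ρ3 := ρ3 + ρ2
  [ 1  1  -3 ]
  [ 0  1  -2 ]
  [ 0  0   0 ]
ρ1 := ρ1 − ρ2
  [ 1  0  -1 ]
  [ 0  1  -2 ]
  [ 0  0   0 ]

-2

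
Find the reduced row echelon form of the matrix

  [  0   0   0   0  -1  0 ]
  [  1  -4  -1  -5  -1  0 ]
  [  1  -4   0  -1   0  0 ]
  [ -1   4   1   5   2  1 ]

[[1, -4, 0, -1, 0, 0], [0, 0, 1, 4, 0, 0], [0, 0, 0, 0, 1, 0], [0, 0, 0, 0, 0, 1]]

R1 <-> R2
R3 -> R3 − R1
R4 -> R4 + R1
R2 <-> R3
R3 -> -1·R3
R4 -> R4 − R3
R2 -> R2 − R3
R1 -> R1 + R3
R1 -> R1 + R2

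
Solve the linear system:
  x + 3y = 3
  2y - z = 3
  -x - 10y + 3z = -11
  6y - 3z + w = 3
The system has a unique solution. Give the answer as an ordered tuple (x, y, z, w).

(6, -1, -5, -6)

Form the augmented matrix and row-reduce:
  [  1    3   0  0  |    3 ]
  [  0    2  -1  0  |    3 ]
  [ -1  -10   3  0  |  -11 ]
  [  0    6  -3  1  |    3 ]
Add ρ1 to ρ3.
  [ 1   3   0  0  |   3 ]
  [ 0   2  -1  0  |   3 ]
  [ 0  -7   3  0  |  -8 ]
  [ 0   6  -3  1  |   3 ]
Multiply ρ2 by 1/2.
  [ 1   3     0  0  |    3 ]
  [ 0   1  -1/2  0  |  3/2 ]
  [ 0  -7     3  0  |   -8 ]
  [ 0   6    -3  1  |    3 ]
Add 7 times ρ2 to ρ3.
  [ 1  3     0  0  |    3 ]
  [ 0  1  -1/2  0  |  3/2 ]
  [ 0  0  -1/2  0  |  5/2 ]
  [ 0  6    -3  1  |    3 ]
Subtract 6 times ρ2 from ρ4.
  [ 1  3     0  0  |    3 ]
  [ 0  1  -1/2  0  |  3/2 ]
  [ 0  0  -1/2  0  |  5/2 ]
  [ 0  0     0  1  |   -6 ]
Multiply ρ3 by -2.
  [ 1  3     0  0  |    3 ]
  [ 0  1  -1/2  0  |  3/2 ]
  [ 0  0     1  0  |   -5 ]
  [ 0  0     0  1  |   -6 ]
Add 1/2 times ρ3 to ρ2.
  [ 1  3  0  0  |   3 ]
  [ 0  1  0  0  |  -1 ]
  [ 0  0  1  0  |  -5 ]
  [ 0  0  0  1  |  -6 ]
Subtract 3 times ρ2 from ρ1.
  [ 1  0  0  0  |   6 ]
  [ 0  1  0  0  |  -1 ]
  [ 0  0  1  0  |  -5 ]
  [ 0  0  0  1  |  -6 ]
Reading off the last column: x = 6, y = -1, z = -5, w = -6.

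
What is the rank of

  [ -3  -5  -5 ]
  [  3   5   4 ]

R1 → -1/3·R1
  [ 1  5/3  5/3 ]
  [ 3    5    4 ]
R2 → R2 − 3·R1
  [ 1  5/3  5/3 ]
  [ 0    0   -1 ]
R2 → -1·R2
  [ 1  5/3  5/3 ]
  [ 0    0    1 ]
R1 → R1 − 5/3·R2
  [ 1  5/3  0 ]
  [ 0    0  1 ]
The reduced form has 2 nonzero rows.

rank = 2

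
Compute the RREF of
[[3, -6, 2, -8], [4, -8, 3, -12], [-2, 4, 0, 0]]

Multiply R1 by 1/3.
  [  1  -2  2/3  -8/3 ]
  [  4  -8    3   -12 ]
  [ -2   4    0     0 ]
Subtract 4 times R1 from R2.
  [  1  -2  2/3  -8/3 ]
  [  0   0  1/3  -4/3 ]
  [ -2   4    0     0 ]
Add 2 times R1 to R3.
  [ 1  -2  2/3   -8/3 ]
  [ 0   0  1/3   -4/3 ]
  [ 0   0  4/3  -16/3 ]
Multiply R2 by 3.
  [ 1  -2  2/3   -8/3 ]
  [ 0   0    1     -4 ]
  [ 0   0  4/3  -16/3 ]
Subtract 4/3 times R2 from R3.
  [ 1  -2  2/3  -8/3 ]
  [ 0   0    1    -4 ]
  [ 0   0    0     0 ]
Subtract 2/3 times R2 from R1.
  [ 1  -2  0   0 ]
  [ 0   0  1  -4 ]
  [ 0   0  0   0 ]

[[1, -2, 0, 0], [0, 0, 1, -4], [0, 0, 0, 0]]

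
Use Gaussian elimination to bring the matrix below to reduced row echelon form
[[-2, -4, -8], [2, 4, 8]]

Multiply R1 by -1/2.
Subtract 2 times R1 from R2.

[[1, 2, 4], [0, 0, 0]]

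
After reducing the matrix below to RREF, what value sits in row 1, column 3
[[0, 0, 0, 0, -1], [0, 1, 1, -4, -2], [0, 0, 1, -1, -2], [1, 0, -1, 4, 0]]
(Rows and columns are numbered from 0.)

R1 ↔ R4
  [ 1  0  -1   4   0 ]
  [ 0  1   1  -4  -2 ]
  [ 0  0   1  -1  -2 ]
  [ 0  0   0   0  -1 ]
R4 ← -1·R4
  [ 1  0  -1   4   0 ]
  [ 0  1   1  -4  -2 ]
  [ 0  0   1  -1  -2 ]
  [ 0  0   0   0   1 ]
R3 ← R3 + 2·R4
  [ 1  0  -1   4   0 ]
  [ 0  1   1  -4  -2 ]
  [ 0  0   1  -1   0 ]
  [ 0  0   0   0   1 ]
R2 ← R2 + 2·R4
  [ 1  0  -1   4  0 ]
  [ 0  1   1  -4  0 ]
  [ 0  0   1  -1  0 ]
  [ 0  0   0   0  1 ]
R2 ← R2 − R3
  [ 1  0  -1   4  0 ]
  [ 0  1   0  -3  0 ]
  [ 0  0   1  -1  0 ]
  [ 0  0   0   0  1 ]
R1 ← R1 + R3
  [ 1  0  0   3  0 ]
  [ 0  1  0  -3  0 ]
  [ 0  0  1  -1  0 ]
  [ 0  0  0   0  1 ]

-3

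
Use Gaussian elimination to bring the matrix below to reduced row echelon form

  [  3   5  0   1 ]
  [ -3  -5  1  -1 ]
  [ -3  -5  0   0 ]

ρ1 -> 1/3·ρ1
  [  1  5/3  0  1/3 ]
  [ -3   -5  1   -1 ]
  [ -3   -5  0    0 ]
ρ2 -> ρ2 + 3·ρ1
  [  1  5/3  0  1/3 ]
  [  0    0  1    0 ]
  [ -3   -5  0    0 ]
ρ3 -> ρ3 + 3·ρ1
  [ 1  5/3  0  1/3 ]
  [ 0    0  1    0 ]
  [ 0    0  0    1 ]
ρ1 -> ρ1 − 1/3·ρ3
  [ 1  5/3  0  0 ]
  [ 0    0  1  0 ]
  [ 0    0  0  1 ]

[[1, 5/3, 0, 0], [0, 0, 1, 0], [0, 0, 0, 1]]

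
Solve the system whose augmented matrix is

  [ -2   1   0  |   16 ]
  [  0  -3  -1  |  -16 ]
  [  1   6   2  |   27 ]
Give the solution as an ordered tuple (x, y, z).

R1 ← -1/2·R1
  [ 1  -1/2   0  |   -8 ]
  [ 0    -3  -1  |  -16 ]
  [ 1     6   2  |   27 ]
R3 ← R3 − R1
  [ 1  -1/2   0  |   -8 ]
  [ 0    -3  -1  |  -16 ]
  [ 0  13/2   2  |   35 ]
R2 ← -1/3·R2
  [ 1  -1/2    0  |    -8 ]
  [ 0     1  1/3  |  16/3 ]
  [ 0  13/2    2  |    35 ]
R3 ← R3 − 13/2·R2
  [ 1  -1/2     0  |    -8 ]
  [ 0     1   1/3  |  16/3 ]
  [ 0     0  -1/6  |   1/3 ]
R3 ← -6·R3
  [ 1  -1/2    0  |    -8 ]
  [ 0     1  1/3  |  16/3 ]
  [ 0     0    1  |    -2 ]
R2 ← R2 − 1/3·R3
  [ 1  -1/2  0  |  -8 ]
  [ 0     1  0  |   6 ]
  [ 0     0  1  |  -2 ]
R1 ← R1 + 1/2·R2
  [ 1  0  0  |  -5 ]
  [ 0  1  0  |   6 ]
  [ 0  0  1  |  -2 ]
Reading off the last column: x = -5, y = 6, z = -2.

(-5, 6, -2)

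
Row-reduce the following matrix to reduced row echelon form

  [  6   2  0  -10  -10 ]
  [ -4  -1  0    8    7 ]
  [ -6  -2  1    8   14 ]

[[1, 0, 0, -3, -2], [0, 1, 0, 4, 1], [0, 0, 1, -2, 4]]

ρ1 ← 1/6·ρ1
  [  1  1/3  0  -5/3  -5/3 ]
  [ -4   -1  0     8     7 ]
  [ -6   -2  1     8    14 ]
ρ2 ← ρ2 + 4·ρ1
  [  1  1/3  0  -5/3  -5/3 ]
  [  0  1/3  0   4/3   1/3 ]
  [ -6   -2  1     8    14 ]
ρ3 ← ρ3 + 6·ρ1
  [ 1  1/3  0  -5/3  -5/3 ]
  [ 0  1/3  0   4/3   1/3 ]
  [ 0    0  1    -2     4 ]
ρ2 ← 3·ρ2
  [ 1  1/3  0  -5/3  -5/3 ]
  [ 0    1  0     4     1 ]
  [ 0    0  1    -2     4 ]
ρ1 ← ρ1 − 1/3·ρ2
  [ 1  0  0  -3  -2 ]
  [ 0  1  0   4   1 ]
  [ 0  0  1  -2   4 ]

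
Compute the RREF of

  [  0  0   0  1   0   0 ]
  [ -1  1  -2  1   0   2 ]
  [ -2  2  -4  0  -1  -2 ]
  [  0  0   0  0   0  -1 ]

Swap r1 and r2.
  [ -1  1  -2  1   0   2 ]
  [  0  0   0  1   0   0 ]
  [ -2  2  -4  0  -1  -2 ]
  [  0  0   0  0   0  -1 ]
Multiply r1 by -1.
  [  1  -1   2  -1   0  -2 ]
  [  0   0   0   1   0   0 ]
  [ -2   2  -4   0  -1  -2 ]
  [  0   0   0   0   0  -1 ]
Add 2 times r1 to r3.
  [ 1  -1  2  -1   0  -2 ]
  [ 0   0  0   1   0   0 ]
  [ 0   0  0  -2  -1  -6 ]
  [ 0   0  0   0   0  -1 ]
Add 2 times r2 to r3.
  [ 1  -1  2  -1   0  -2 ]
  [ 0   0  0   1   0   0 ]
  [ 0   0  0   0  -1  -6 ]
  [ 0   0  0   0   0  -1 ]
Multiply r3 by -1.
  [ 1  -1  2  -1  0  -2 ]
  [ 0   0  0   1  0   0 ]
  [ 0   0  0   0  1   6 ]
  [ 0   0  0   0  0  -1 ]
Multiply r4 by -1.
  [ 1  -1  2  -1  0  -2 ]
  [ 0   0  0   1  0   0 ]
  [ 0   0  0   0  1   6 ]
  [ 0   0  0   0  0   1 ]
Subtract 6 times r4 from r3.
  [ 1  -1  2  -1  0  -2 ]
  [ 0   0  0   1  0   0 ]
  [ 0   0  0   0  1   0 ]
  [ 0   0  0   0  0   1 ]
Add 2 times r4 to r1.
  [ 1  -1  2  -1  0  0 ]
  [ 0   0  0   1  0  0 ]
  [ 0   0  0   0  1  0 ]
  [ 0   0  0   0  0  1 ]
Add r2 to r1.
  [ 1  -1  2  0  0  0 ]
  [ 0   0  0  1  0  0 ]
  [ 0   0  0  0  1  0 ]
  [ 0   0  0  0  0  1 ]

[[1, -1, 2, 0, 0, 0], [0, 0, 0, 1, 0, 0], [0, 0, 0, 0, 1, 0], [0, 0, 0, 0, 0, 1]]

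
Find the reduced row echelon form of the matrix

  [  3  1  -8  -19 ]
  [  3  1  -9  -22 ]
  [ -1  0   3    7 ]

R1 → 1/3·R1
  [  1  1/3  -8/3  -19/3 ]
  [  3    1    -9    -22 ]
  [ -1    0     3      7 ]
R2 → R2 − 3·R1
  [  1  1/3  -8/3  -19/3 ]
  [  0    0    -1     -3 ]
  [ -1    0     3      7 ]
R3 → R3 + R1
  [ 1  1/3  -8/3  -19/3 ]
  [ 0    0    -1     -3 ]
  [ 0  1/3   1/3    2/3 ]
R2 ↔ R3
  [ 1  1/3  -8/3  -19/3 ]
  [ 0  1/3   1/3    2/3 ]
  [ 0    0    -1     -3 ]
R2 → 3·R2
  [ 1  1/3  -8/3  -19/3 ]
  [ 0    1     1      2 ]
  [ 0    0    -1     -3 ]
R3 → -1·R3
  [ 1  1/3  -8/3  -19/3 ]
  [ 0    1     1      2 ]
  [ 0    0     1      3 ]
R2 → R2 − R3
  [ 1  1/3  -8/3  -19/3 ]
  [ 0    1     0     -1 ]
  [ 0    0     1      3 ]
R1 → R1 + 8/3·R3
  [ 1  1/3  0  5/3 ]
  [ 0    1  0   -1 ]
  [ 0    0  1    3 ]
R1 → R1 − 1/3·R2
  [ 1  0  0   2 ]
  [ 0  1  0  -1 ]
  [ 0  0  1   3 ]

[[1, 0, 0, 2], [0, 1, 0, -1], [0, 0, 1, 3]]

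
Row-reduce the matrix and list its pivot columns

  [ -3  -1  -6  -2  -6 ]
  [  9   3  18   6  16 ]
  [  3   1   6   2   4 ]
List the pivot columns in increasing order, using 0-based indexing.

0, 4

r1 -> -1/3·r1
  [ 1  1/3   2  2/3   2 ]
  [ 9    3  18    6  16 ]
  [ 3    1   6    2   4 ]
r2 -> r2 − 9·r1
  [ 1  1/3  2  2/3   2 ]
  [ 0    0  0    0  -2 ]
  [ 3    1  6    2   4 ]
r3 -> r3 − 3·r1
  [ 1  1/3  2  2/3   2 ]
  [ 0    0  0    0  -2 ]
  [ 0    0  0    0  -2 ]
r2 -> -1/2·r2
  [ 1  1/3  2  2/3   2 ]
  [ 0    0  0    0   1 ]
  [ 0    0  0    0  -2 ]
r3 -> r3 + 2·r2
  [ 1  1/3  2  2/3  2 ]
  [ 0    0  0    0  1 ]
  [ 0    0  0    0  0 ]
r1 -> r1 − 2·r2
  [ 1  1/3  2  2/3  0 ]
  [ 0    0  0    0  1 ]
  [ 0    0  0    0  0 ]
Pivot columns are the columns containing a leading 1.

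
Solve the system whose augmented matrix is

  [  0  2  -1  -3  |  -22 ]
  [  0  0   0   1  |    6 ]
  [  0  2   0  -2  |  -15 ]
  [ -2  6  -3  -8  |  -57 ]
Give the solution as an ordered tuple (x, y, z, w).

Swap R1 and R4.
Multiply R1 by -1/2.
Swap R2 and R3.
Multiply R2 by 1/2.
Subtract 2 times R2 from R4.
Swap R3 and R4.
Multiply R3 by -1.
Subtract R4 from R3.
Add R4 to R2.
Subtract 4 times R4 from R1.
Subtract 3/2 times R3 from R1.
Add 3 times R2 to R1.
Reading off the last column: x = -3/2, y = -3/2, z = 1, w = 6.

(-3/2, -3/2, 1, 6)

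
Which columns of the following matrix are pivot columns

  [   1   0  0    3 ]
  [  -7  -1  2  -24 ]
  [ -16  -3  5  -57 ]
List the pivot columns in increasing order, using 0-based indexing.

R2 ← R2 + 7·R1
  [   1   0  0    3 ]
  [   0  -1  2   -3 ]
  [ -16  -3  5  -57 ]
R3 ← R3 + 16·R1
  [ 1   0  0   3 ]
  [ 0  -1  2  -3 ]
  [ 0  -3  5  -9 ]
R2 ← -1·R2
  [ 1   0   0   3 ]
  [ 0   1  -2   3 ]
  [ 0  -3   5  -9 ]
R3 ← R3 + 3·R2
  [ 1  0   0  3 ]
  [ 0  1  -2  3 ]
  [ 0  0  -1  0 ]
R3 ← -1·R3
  [ 1  0   0  3 ]
  [ 0  1  -2  3 ]
  [ 0  0   1  0 ]
R2 ← R2 + 2·R3
  [ 1  0  0  3 ]
  [ 0  1  0  3 ]
  [ 0  0  1  0 ]
Pivot columns are the columns containing a leading 1.

0, 1, 2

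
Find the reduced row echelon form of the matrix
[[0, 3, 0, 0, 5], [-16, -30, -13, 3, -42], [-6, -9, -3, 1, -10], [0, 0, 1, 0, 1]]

r1 <=> r2
  [ -16  -30  -13  3  -42 ]
  [   0    3    0  0    5 ]
  [  -6   -9   -3  1  -10 ]
  [   0    0    1  0    1 ]
r1 → -1/16·r1
  [  1  15/8  13/16  -3/16  21/8 ]
  [  0     3      0      0     5 ]
  [ -6    -9     -3      1   -10 ]
  [  0     0      1      0     1 ]
r3 → r3 + 6·r1
  [ 1  15/8  13/16  -3/16  21/8 ]
  [ 0     3      0      0     5 ]
  [ 0   9/4   15/8   -1/8  23/4 ]
  [ 0     0      1      0     1 ]
r2 → 1/3·r2
  [ 1  15/8  13/16  -3/16  21/8 ]
  [ 0     1      0      0   5/3 ]
  [ 0   9/4   15/8   -1/8  23/4 ]
  [ 0     0      1      0     1 ]
r3 → r3 − 9/4·r2
  [ 1  15/8  13/16  -3/16  21/8 ]
  [ 0     1      0      0   5/3 ]
  [ 0     0   15/8   -1/8     2 ]
  [ 0     0      1      0     1 ]
r3 → 8/15·r3
  [ 1  15/8  13/16  -3/16   21/8 ]
  [ 0     1      0      0    5/3 ]
  [ 0     0      1  -1/15  16/15 ]
  [ 0     0      1      0      1 ]
r4 → r4 − r3
  [ 1  15/8  13/16  -3/16   21/8 ]
  [ 0     1      0      0    5/3 ]
  [ 0     0      1  -1/15  16/15 ]
  [ 0     0      0   1/15  -1/15 ]
r4 → 15·r4
  [ 1  15/8  13/16  -3/16   21/8 ]
  [ 0     1      0      0    5/3 ]
  [ 0     0      1  -1/15  16/15 ]
  [ 0     0      0      1     -1 ]
r3 → r3 + 1/15·r4
  [ 1  15/8  13/16  -3/16  21/8 ]
  [ 0     1      0      0   5/3 ]
  [ 0     0      1      0     1 ]
  [ 0     0      0      1    -1 ]
r1 → r1 + 3/16·r4
  [ 1  15/8  13/16  0  39/16 ]
  [ 0     1      0  0    5/3 ]
  [ 0     0      1  0      1 ]
  [ 0     0      0  1     -1 ]
r1 → r1 − 13/16·r3
  [ 1  15/8  0  0  13/8 ]
  [ 0     1  0  0   5/3 ]
  [ 0     0  1  0     1 ]
  [ 0     0  0  1    -1 ]
r1 → r1 − 15/8·r2
  [ 1  0  0  0  -3/2 ]
  [ 0  1  0  0   5/3 ]
  [ 0  0  1  0     1 ]
  [ 0  0  0  1    -1 ]

[[1, 0, 0, 0, -3/2], [0, 1, 0, 0, 5/3], [0, 0, 1, 0, 1], [0, 0, 0, 1, -1]]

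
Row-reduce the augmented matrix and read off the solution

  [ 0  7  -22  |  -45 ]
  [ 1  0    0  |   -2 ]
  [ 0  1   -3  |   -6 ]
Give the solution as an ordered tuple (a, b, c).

R1 <-> R2
  [ 1  0    0  |   -2 ]
  [ 0  7  -22  |  -45 ]
  [ 0  1   -3  |   -6 ]
R2 := 1/7·R2
  [ 1  0      0  |     -2 ]
  [ 0  1  -22/7  |  -45/7 ]
  [ 0  1     -3  |     -6 ]
R3 := R3 − R2
  [ 1  0      0  |     -2 ]
  [ 0  1  -22/7  |  -45/7 ]
  [ 0  0    1/7  |    3/7 ]
R3 := 7·R3
  [ 1  0      0  |     -2 ]
  [ 0  1  -22/7  |  -45/7 ]
  [ 0  0      1  |      3 ]
R2 := R2 + 22/7·R3
  [ 1  0  0  |  -2 ]
  [ 0  1  0  |   3 ]
  [ 0  0  1  |   3 ]
Reading off the last column: a = -2, b = 3, c = 3.

(-2, 3, 3)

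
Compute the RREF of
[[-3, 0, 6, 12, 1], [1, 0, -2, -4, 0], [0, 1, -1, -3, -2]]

ρ1 → -1/3·ρ1
  [ 1  0  -2  -4  -1/3 ]
  [ 1  0  -2  -4     0 ]
  [ 0  1  -1  -3    -2 ]
ρ2 → ρ2 − ρ1
  [ 1  0  -2  -4  -1/3 ]
  [ 0  0   0   0   1/3 ]
  [ 0  1  -1  -3    -2 ]
ρ2 <=> ρ3
  [ 1  0  -2  -4  -1/3 ]
  [ 0  1  -1  -3    -2 ]
  [ 0  0   0   0   1/3 ]
ρ3 → 3·ρ3
  [ 1  0  -2  -4  -1/3 ]
  [ 0  1  -1  -3    -2 ]
  [ 0  0   0   0     1 ]
ρ2 → ρ2 + 2·ρ3
  [ 1  0  -2  -4  -1/3 ]
  [ 0  1  -1  -3     0 ]
  [ 0  0   0   0     1 ]
ρ1 → ρ1 + 1/3·ρ3
  [ 1  0  -2  -4  0 ]
  [ 0  1  -1  -3  0 ]
  [ 0  0   0   0  1 ]

[[1, 0, -2, -4, 0], [0, 1, -1, -3, 0], [0, 0, 0, 0, 1]]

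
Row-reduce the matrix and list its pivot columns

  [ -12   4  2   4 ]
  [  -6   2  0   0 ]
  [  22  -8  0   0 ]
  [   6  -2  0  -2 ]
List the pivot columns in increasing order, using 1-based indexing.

r1 ← -1/12·r1
  [  1  -1/3  -1/6  -1/3 ]
  [ -6     2     0     0 ]
  [ 22    -8     0     0 ]
  [  6    -2     0    -2 ]
r2 ← r2 + 6·r1
  [  1  -1/3  -1/6  -1/3 ]
  [  0     0    -1    -2 ]
  [ 22    -8     0     0 ]
  [  6    -2     0    -2 ]
r3 ← r3 − 22·r1
  [ 1  -1/3  -1/6  -1/3 ]
  [ 0     0    -1    -2 ]
  [ 0  -2/3  11/3  22/3 ]
  [ 6    -2     0    -2 ]
r4 ← r4 − 6·r1
  [ 1  -1/3  -1/6  -1/3 ]
  [ 0     0    -1    -2 ]
  [ 0  -2/3  11/3  22/3 ]
  [ 0     0     1     0 ]
r2 <-> r3
  [ 1  -1/3  -1/6  -1/3 ]
  [ 0  -2/3  11/3  22/3 ]
  [ 0     0    -1    -2 ]
  [ 0     0     1     0 ]
r2 ← -3/2·r2
  [ 1  -1/3   -1/6  -1/3 ]
  [ 0     1  -11/2   -11 ]
  [ 0     0     -1    -2 ]
  [ 0     0      1     0 ]
r3 ← -1·r3
  [ 1  -1/3   -1/6  -1/3 ]
  [ 0     1  -11/2   -11 ]
  [ 0     0      1     2 ]
  [ 0     0      1     0 ]
r4 ← r4 − r3
  [ 1  -1/3   -1/6  -1/3 ]
  [ 0     1  -11/2   -11 ]
  [ 0     0      1     2 ]
  [ 0     0      0    -2 ]
r4 ← -1/2·r4
  [ 1  -1/3   -1/6  -1/3 ]
  [ 0     1  -11/2   -11 ]
  [ 0     0      1     2 ]
  [ 0     0      0     1 ]
r3 ← r3 − 2·r4
  [ 1  -1/3   -1/6  -1/3 ]
  [ 0     1  -11/2   -11 ]
  [ 0     0      1     0 ]
  [ 0     0      0     1 ]
r2 ← r2 + 11·r4
  [ 1  -1/3   -1/6  -1/3 ]
  [ 0     1  -11/2     0 ]
  [ 0     0      1     0 ]
  [ 0     0      0     1 ]
r1 ← r1 + 1/3·r4
  [ 1  -1/3   -1/6  0 ]
  [ 0     1  -11/2  0 ]
  [ 0     0      1  0 ]
  [ 0     0      0  1 ]
r2 ← r2 + 11/2·r3
  [ 1  -1/3  -1/6  0 ]
  [ 0     1     0  0 ]
  [ 0     0     1  0 ]
  [ 0     0     0  1 ]
r1 ← r1 + 1/6·r3
  [ 1  -1/3  0  0 ]
  [ 0     1  0  0 ]
  [ 0     0  1  0 ]
  [ 0     0  0  1 ]
r1 ← r1 + 1/3·r2
  [ 1  0  0  0 ]
  [ 0  1  0  0 ]
  [ 0  0  1  0 ]
  [ 0  0  0  1 ]
Pivot columns are the columns containing a leading 1.

1, 2, 3, 4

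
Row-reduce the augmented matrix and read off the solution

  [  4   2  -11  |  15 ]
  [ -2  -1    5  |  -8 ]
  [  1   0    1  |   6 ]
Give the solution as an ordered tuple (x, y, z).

(5, 3, 1)

R1 := 1/4·R1
  [  1  1/2  -11/4  |  15/4 ]
  [ -2   -1      5  |    -8 ]
  [  1    0      1  |     6 ]
R2 := R2 + 2·R1
  [ 1  1/2  -11/4  |  15/4 ]
  [ 0    0   -1/2  |  -1/2 ]
  [ 1    0      1  |     6 ]
R3 := R3 − R1
  [ 1   1/2  -11/4  |  15/4 ]
  [ 0     0   -1/2  |  -1/2 ]
  [ 0  -1/2   15/4  |   9/4 ]
R2 ↔ R3
  [ 1   1/2  -11/4  |  15/4 ]
  [ 0  -1/2   15/4  |   9/4 ]
  [ 0     0   -1/2  |  -1/2 ]
R2 := -2·R2
  [ 1  1/2  -11/4  |  15/4 ]
  [ 0    1  -15/2  |  -9/2 ]
  [ 0    0   -1/2  |  -1/2 ]
R3 := -2·R3
  [ 1  1/2  -11/4  |  15/4 ]
  [ 0    1  -15/2  |  -9/2 ]
  [ 0    0      1  |     1 ]
R2 := R2 + 15/2·R3
  [ 1  1/2  -11/4  |  15/4 ]
  [ 0    1      0  |     3 ]
  [ 0    0      1  |     1 ]
R1 := R1 + 11/4·R3
  [ 1  1/2  0  |  13/2 ]
  [ 0    1  0  |     3 ]
  [ 0    0  1  |     1 ]
R1 := R1 − 1/2·R2
  [ 1  0  0  |  5 ]
  [ 0  1  0  |  3 ]
  [ 0  0  1  |  1 ]
Reading off the last column: x = 5, y = 3, z = 1.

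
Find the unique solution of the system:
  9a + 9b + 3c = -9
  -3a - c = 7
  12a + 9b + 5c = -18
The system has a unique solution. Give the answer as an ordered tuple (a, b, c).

(-5/3, 4/3, -2)

Form the augmented matrix and row-reduce:
  [  9  9   3  |   -9 ]
  [ -3  0  -1  |    7 ]
  [ 12  9   5  |  -18 ]
ρ1 := 1/9·ρ1
  [  1  1  1/3  |   -1 ]
  [ -3  0   -1  |    7 ]
  [ 12  9    5  |  -18 ]
ρ2 := ρ2 + 3·ρ1
  [  1  1  1/3  |   -1 ]
  [  0  3    0  |    4 ]
  [ 12  9    5  |  -18 ]
ρ3 := ρ3 − 12·ρ1
  [ 1   1  1/3  |  -1 ]
  [ 0   3    0  |   4 ]
  [ 0  -3    1  |  -6 ]
ρ2 := 1/3·ρ2
  [ 1   1  1/3  |   -1 ]
  [ 0   1    0  |  4/3 ]
  [ 0  -3    1  |   -6 ]
ρ3 := ρ3 + 3·ρ2
  [ 1  1  1/3  |   -1 ]
  [ 0  1    0  |  4/3 ]
  [ 0  0    1  |   -2 ]
ρ1 := ρ1 − 1/3·ρ3
  [ 1  1  0  |  -1/3 ]
  [ 0  1  0  |   4/3 ]
  [ 0  0  1  |    -2 ]
ρ1 := ρ1 − ρ2
  [ 1  0  0  |  -5/3 ]
  [ 0  1  0  |   4/3 ]
  [ 0  0  1  |    -2 ]
Reading off the last column: a = -5/3, b = 4/3, c = -2.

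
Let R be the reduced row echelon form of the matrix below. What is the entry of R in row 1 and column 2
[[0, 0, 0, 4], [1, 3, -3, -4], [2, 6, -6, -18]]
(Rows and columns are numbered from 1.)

3

Swap ρ1 and ρ2.
  [ 1  3  -3   -4 ]
  [ 0  0   0    4 ]
  [ 2  6  -6  -18 ]
Subtract 2 times ρ1 from ρ3.
  [ 1  3  -3   -4 ]
  [ 0  0   0    4 ]
  [ 0  0   0  -10 ]
Multiply ρ2 by 1/4.
  [ 1  3  -3   -4 ]
  [ 0  0   0    1 ]
  [ 0  0   0  -10 ]
Add 10 times ρ2 to ρ3.
  [ 1  3  -3  -4 ]
  [ 0  0   0   1 ]
  [ 0  0   0   0 ]
Add 4 times ρ2 to ρ1.
  [ 1  3  -3  0 ]
  [ 0  0   0  1 ]
  [ 0  0   0  0 ]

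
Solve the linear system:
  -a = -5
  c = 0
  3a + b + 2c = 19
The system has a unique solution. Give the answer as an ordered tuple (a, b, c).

(5, 4, 0)

Form the augmented matrix and row-reduce:
  [ -1  0  0  |  -5 ]
  [  0  0  1  |   0 ]
  [  3  1  2  |  19 ]
ρ1 := -1·ρ1
  [ 1  0  0  |   5 ]
  [ 0  0  1  |   0 ]
  [ 3  1  2  |  19 ]
ρ3 := ρ3 − 3·ρ1
  [ 1  0  0  |  5 ]
  [ 0  0  1  |  0 ]
  [ 0  1  2  |  4 ]
ρ2 ↔ ρ3
  [ 1  0  0  |  5 ]
  [ 0  1  2  |  4 ]
  [ 0  0  1  |  0 ]
ρ2 := ρ2 − 2·ρ3
  [ 1  0  0  |  5 ]
  [ 0  1  0  |  4 ]
  [ 0  0  1  |  0 ]
Reading off the last column: a = 5, b = 4, c = 0.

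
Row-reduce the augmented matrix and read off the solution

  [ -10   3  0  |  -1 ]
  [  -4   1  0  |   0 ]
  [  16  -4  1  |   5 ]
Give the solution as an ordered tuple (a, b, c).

(-1/2, -2, 5)

R1 ← -1/10·R1
  [  1  -3/10  0  |  1/10 ]
  [ -4      1  0  |     0 ]
  [ 16     -4  1  |     5 ]
R2 ← R2 + 4·R1
  [  1  -3/10  0  |  1/10 ]
  [  0   -1/5  0  |   2/5 ]
  [ 16     -4  1  |     5 ]
R3 ← R3 − 16·R1
  [ 1  -3/10  0  |  1/10 ]
  [ 0   -1/5  0  |   2/5 ]
  [ 0    4/5  1  |  17/5 ]
R2 ← -5·R2
  [ 1  -3/10  0  |  1/10 ]
  [ 0      1  0  |    -2 ]
  [ 0    4/5  1  |  17/5 ]
R3 ← R3 − 4/5·R2
  [ 1  -3/10  0  |  1/10 ]
  [ 0      1  0  |    -2 ]
  [ 0      0  1  |     5 ]
R1 ← R1 + 3/10·R2
  [ 1  0  0  |  -1/2 ]
  [ 0  1  0  |    -2 ]
  [ 0  0  1  |     5 ]
Reading off the last column: a = -1/2, b = -2, c = 5.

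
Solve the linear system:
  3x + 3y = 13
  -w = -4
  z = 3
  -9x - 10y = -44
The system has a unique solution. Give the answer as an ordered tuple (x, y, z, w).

Form the augmented matrix and row-reduce:
  [  3    3  0   0  |   13 ]
  [  0    0  0  -1  |   -4 ]
  [  0    0  1   0  |    3 ]
  [ -9  -10  0   0  |  -44 ]
r1 := 1/3·r1
r4 := r4 + 9·r1
r2 <=> r4
r2 := -1·r2
r4 := -1·r4
r1 := r1 − r2
Reading off the last column: x = -2/3, y = 5, z = 3, w = 4.

(-2/3, 5, 3, 4)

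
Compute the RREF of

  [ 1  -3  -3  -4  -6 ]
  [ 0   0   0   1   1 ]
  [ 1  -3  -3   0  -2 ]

ρ3 → ρ3 − ρ1
  [ 1  -3  -3  -4  -6 ]
  [ 0   0   0   1   1 ]
  [ 0   0   0   4   4 ]
ρ3 → ρ3 − 4·ρ2
  [ 1  -3  -3  -4  -6 ]
  [ 0   0   0   1   1 ]
  [ 0   0   0   0   0 ]
ρ1 → ρ1 + 4·ρ2
  [ 1  -3  -3  0  -2 ]
  [ 0   0   0  1   1 ]
  [ 0   0   0  0   0 ]

[[1, -3, -3, 0, -2], [0, 0, 0, 1, 1], [0, 0, 0, 0, 0]]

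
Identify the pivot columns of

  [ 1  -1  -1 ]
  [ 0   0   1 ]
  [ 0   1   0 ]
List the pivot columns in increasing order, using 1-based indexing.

r2 ↔ r3
  [ 1  -1  -1 ]
  [ 0   1   0 ]
  [ 0   0   1 ]
r1 → r1 + r3
  [ 1  -1  0 ]
  [ 0   1  0 ]
  [ 0   0  1 ]
r1 → r1 + r2
  [ 1  0  0 ]
  [ 0  1  0 ]
  [ 0  0  1 ]
Pivot columns are the columns containing a leading 1.

1, 2, 3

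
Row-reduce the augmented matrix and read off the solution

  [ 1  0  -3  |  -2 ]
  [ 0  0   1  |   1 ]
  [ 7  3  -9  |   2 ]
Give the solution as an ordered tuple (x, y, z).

(1, 4/3, 1)

ρ3 ← ρ3 − 7·ρ1
ρ2 ↔ ρ3
ρ2 ← 1/3·ρ2
ρ2 ← ρ2 − 4·ρ3
ρ1 ← ρ1 + 3·ρ3
Reading off the last column: x = 1, y = 4/3, z = 1.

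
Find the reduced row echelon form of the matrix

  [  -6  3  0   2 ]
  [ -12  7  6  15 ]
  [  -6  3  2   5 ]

[[1, 0, 0, 2/3], [0, 1, 0, 2], [0, 0, 1, 3/2]]

R1 -> -1/6·R1
R2 -> R2 + 12·R1
R3 -> R3 + 6·R1
R3 -> 1/2·R3
R2 -> R2 − 6·R3
R1 -> R1 + 1/2·R2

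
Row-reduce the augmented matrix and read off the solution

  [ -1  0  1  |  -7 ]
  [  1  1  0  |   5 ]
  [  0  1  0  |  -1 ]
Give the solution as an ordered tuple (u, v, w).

ρ1 ← -1·ρ1
  [ 1  0  -1  |   7 ]
  [ 1  1   0  |   5 ]
  [ 0  1   0  |  -1 ]
ρ2 ← ρ2 − ρ1
  [ 1  0  -1  |   7 ]
  [ 0  1   1  |  -2 ]
  [ 0  1   0  |  -1 ]
ρ3 ← ρ3 − ρ2
  [ 1  0  -1  |   7 ]
  [ 0  1   1  |  -2 ]
  [ 0  0  -1  |   1 ]
ρ3 ← -1·ρ3
  [ 1  0  -1  |   7 ]
  [ 0  1   1  |  -2 ]
  [ 0  0   1  |  -1 ]
ρ2 ← ρ2 − ρ3
  [ 1  0  -1  |   7 ]
  [ 0  1   0  |  -1 ]
  [ 0  0   1  |  -1 ]
ρ1 ← ρ1 + ρ3
  [ 1  0  0  |   6 ]
  [ 0  1  0  |  -1 ]
  [ 0  0  1  |  -1 ]
Reading off the last column: u = 6, v = -1, w = -1.

(6, -1, -1)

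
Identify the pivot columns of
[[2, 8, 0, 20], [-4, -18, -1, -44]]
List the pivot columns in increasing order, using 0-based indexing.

0, 1

Multiply R1 by 1/2.
  [  1    4   0   10 ]
  [ -4  -18  -1  -44 ]
Add 4 times R1 to R2.
  [ 1   4   0  10 ]
  [ 0  -2  -1  -4 ]
Multiply R2 by -1/2.
  [ 1  4    0  10 ]
  [ 0  1  1/2   2 ]
Subtract 4 times R2 from R1.
  [ 1  0   -2  2 ]
  [ 0  1  1/2  2 ]
Pivot columns are the columns containing a leading 1.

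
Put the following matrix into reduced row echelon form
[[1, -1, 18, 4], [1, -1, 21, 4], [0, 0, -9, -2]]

[[1, -1, 0, 0], [0, 0, 1, 0], [0, 0, 0, 1]]

R2 -> R2 − R1
  [ 1  -1  18   4 ]
  [ 0   0   3   0 ]
  [ 0   0  -9  -2 ]
R2 -> 1/3·R2
  [ 1  -1  18   4 ]
  [ 0   0   1   0 ]
  [ 0   0  -9  -2 ]
R3 -> R3 + 9·R2
  [ 1  -1  18   4 ]
  [ 0   0   1   0 ]
  [ 0   0   0  -2 ]
R3 -> -1/2·R3
  [ 1  -1  18  4 ]
  [ 0   0   1  0 ]
  [ 0   0   0  1 ]
R1 -> R1 − 4·R3
  [ 1  -1  18  0 ]
  [ 0   0   1  0 ]
  [ 0   0   0  1 ]
R1 -> R1 − 18·R2
  [ 1  -1  0  0 ]
  [ 0   0  1  0 ]
  [ 0   0  0  1 ]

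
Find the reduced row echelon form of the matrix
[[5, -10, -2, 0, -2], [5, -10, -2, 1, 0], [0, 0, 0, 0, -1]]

[[1, -2, -2/5, 0, 0], [0, 0, 0, 1, 0], [0, 0, 0, 0, 1]]

R1 := 1/5·R1
R2 := R2 − 5·R1
R3 := -1·R3
R2 := R2 − 2·R3
R1 := R1 + 2/5·R3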